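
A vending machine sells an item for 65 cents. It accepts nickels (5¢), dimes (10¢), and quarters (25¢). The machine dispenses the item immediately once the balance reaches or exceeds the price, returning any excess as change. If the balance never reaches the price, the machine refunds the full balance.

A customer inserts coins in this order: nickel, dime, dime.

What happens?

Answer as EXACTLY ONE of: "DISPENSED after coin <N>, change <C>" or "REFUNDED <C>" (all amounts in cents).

Answer: REFUNDED 25

Derivation:
Price: 65¢
Coin 1 (nickel, 5¢): balance = 5¢
Coin 2 (dime, 10¢): balance = 15¢
Coin 3 (dime, 10¢): balance = 25¢
All coins inserted, balance 25¢ < price 65¢ → REFUND 25¢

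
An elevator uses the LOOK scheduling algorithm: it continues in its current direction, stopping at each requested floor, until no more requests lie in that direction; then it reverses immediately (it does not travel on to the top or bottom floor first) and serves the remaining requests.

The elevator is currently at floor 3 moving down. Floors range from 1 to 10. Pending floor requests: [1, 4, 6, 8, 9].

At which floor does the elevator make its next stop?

Current floor: 3, direction: down
Requests above: [4, 6, 8, 9]
Requests below: [1]
Moving down and requests lie below → nearest below is max([1]) = 1

Answer: 1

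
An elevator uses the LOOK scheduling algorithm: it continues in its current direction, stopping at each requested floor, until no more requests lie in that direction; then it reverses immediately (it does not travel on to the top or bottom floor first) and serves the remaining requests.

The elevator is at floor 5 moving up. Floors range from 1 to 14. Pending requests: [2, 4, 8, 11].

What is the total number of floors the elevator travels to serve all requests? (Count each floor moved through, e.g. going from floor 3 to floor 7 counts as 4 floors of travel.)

Answer: 15

Derivation:
Start at floor 5 moving up, LOOK stop order: [8, 11, 4, 2]
  5 → 8: |8-5| = 3, total = 3
  8 → 11: |11-8| = 3, total = 6
  11 → 4: |4-11| = 7, total = 13
  4 → 2: |2-4| = 2, total = 15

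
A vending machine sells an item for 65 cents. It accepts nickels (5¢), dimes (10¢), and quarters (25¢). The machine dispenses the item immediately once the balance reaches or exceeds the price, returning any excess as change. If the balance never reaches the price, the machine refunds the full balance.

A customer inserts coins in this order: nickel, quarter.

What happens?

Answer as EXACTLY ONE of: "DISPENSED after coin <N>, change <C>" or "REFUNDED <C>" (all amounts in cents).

Answer: REFUNDED 30

Derivation:
Price: 65¢
Coin 1 (nickel, 5¢): balance = 5¢
Coin 2 (quarter, 25¢): balance = 30¢
All coins inserted, balance 30¢ < price 65¢ → REFUND 30¢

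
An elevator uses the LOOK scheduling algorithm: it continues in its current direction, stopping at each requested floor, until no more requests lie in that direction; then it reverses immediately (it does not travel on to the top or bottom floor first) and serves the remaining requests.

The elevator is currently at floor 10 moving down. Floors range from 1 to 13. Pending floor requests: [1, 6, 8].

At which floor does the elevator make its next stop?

Answer: 8

Derivation:
Current floor: 10, direction: down
Requests above: []
Requests below: [1, 6, 8]
Moving down and requests lie below → nearest below is max([1, 6, 8]) = 8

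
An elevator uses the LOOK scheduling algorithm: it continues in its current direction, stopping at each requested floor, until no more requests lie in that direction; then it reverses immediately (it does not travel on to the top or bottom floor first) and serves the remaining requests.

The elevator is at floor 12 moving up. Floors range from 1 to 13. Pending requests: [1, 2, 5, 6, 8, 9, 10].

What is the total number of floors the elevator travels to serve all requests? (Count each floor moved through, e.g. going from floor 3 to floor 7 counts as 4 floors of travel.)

Start at floor 12 moving up, LOOK stop order: [10, 9, 8, 6, 5, 2, 1]
  12 → 10: |10-12| = 2, total = 2
  10 → 9: |9-10| = 1, total = 3
  9 → 8: |8-9| = 1, total = 4
  8 → 6: |6-8| = 2, total = 6
  6 → 5: |5-6| = 1, total = 7
  5 → 2: |2-5| = 3, total = 10
  2 → 1: |1-2| = 1, total = 11

Answer: 11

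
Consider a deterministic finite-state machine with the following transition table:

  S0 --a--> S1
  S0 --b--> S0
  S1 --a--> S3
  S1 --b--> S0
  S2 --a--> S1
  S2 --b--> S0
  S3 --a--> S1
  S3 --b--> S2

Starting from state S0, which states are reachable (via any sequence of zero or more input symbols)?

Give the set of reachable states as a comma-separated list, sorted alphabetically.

BFS from S0:
  visit S0: S0--a-->S1 (new), S0--b-->S0 (seen)
  visit S1: S1--a-->S3 (new), S1--b-->S0 (seen)
  visit S3: S3--a-->S1 (seen), S3--b-->S2 (new)
  visit S2: S2--a-->S1 (seen), S2--b-->S0 (seen)

Answer: S0, S1, S2, S3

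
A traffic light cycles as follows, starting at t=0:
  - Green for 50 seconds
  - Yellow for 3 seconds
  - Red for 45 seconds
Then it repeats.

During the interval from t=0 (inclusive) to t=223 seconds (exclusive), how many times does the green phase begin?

Answer: 3

Derivation:
Cycle = 50+3+45 = 98s
green phase starts at t = k*98 + 0 for k=0,1,2,...
Need k*98+0 < 223 → k < 2.276
k ∈ {0, ..., 2} → 3 starts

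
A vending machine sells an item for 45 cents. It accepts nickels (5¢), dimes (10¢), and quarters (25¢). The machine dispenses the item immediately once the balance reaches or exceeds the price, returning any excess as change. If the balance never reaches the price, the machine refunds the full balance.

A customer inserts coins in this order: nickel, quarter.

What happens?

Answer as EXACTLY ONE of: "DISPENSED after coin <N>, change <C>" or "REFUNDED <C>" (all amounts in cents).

Price: 45¢
Coin 1 (nickel, 5¢): balance = 5¢
Coin 2 (quarter, 25¢): balance = 30¢
All coins inserted, balance 30¢ < price 45¢ → REFUND 30¢

Answer: REFUNDED 30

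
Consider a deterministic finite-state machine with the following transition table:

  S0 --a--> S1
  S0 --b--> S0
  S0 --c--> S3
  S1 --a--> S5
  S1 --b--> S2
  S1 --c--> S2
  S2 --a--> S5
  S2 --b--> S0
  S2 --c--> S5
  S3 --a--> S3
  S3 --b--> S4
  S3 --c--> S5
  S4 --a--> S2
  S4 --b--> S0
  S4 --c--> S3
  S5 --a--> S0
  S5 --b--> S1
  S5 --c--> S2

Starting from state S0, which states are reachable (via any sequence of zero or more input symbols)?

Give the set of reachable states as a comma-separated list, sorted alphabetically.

BFS from S0:
  visit S0: S0--a-->S1 (new), S0--b-->S0 (seen), S0--c-->S3 (new)
  visit S1: S1--a-->S5 (new), S1--b-->S2 (new), S1--c-->S2 (seen)
  visit S3: S3--a-->S3 (seen), S3--b-->S4 (new), S3--c-->S5 (seen)
  visit S5: S5--a-->S0 (seen), S5--b-->S1 (seen), S5--c-->S2 (seen)
  visit S2: S2--a-->S5 (seen), S2--b-->S0 (seen), S2--c-->S5 (seen)
  visit S4: S4--a-->S2 (seen), S4--b-->S0 (seen), S4--c-->S3 (seen)

Answer: S0, S1, S2, S3, S4, S5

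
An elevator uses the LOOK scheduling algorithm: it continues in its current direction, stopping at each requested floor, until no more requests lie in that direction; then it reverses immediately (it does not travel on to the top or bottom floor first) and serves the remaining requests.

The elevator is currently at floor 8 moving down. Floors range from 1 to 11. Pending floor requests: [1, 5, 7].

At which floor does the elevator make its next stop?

Answer: 7

Derivation:
Current floor: 8, direction: down
Requests above: []
Requests below: [1, 5, 7]
Moving down and requests lie below → nearest below is max([1, 5, 7]) = 7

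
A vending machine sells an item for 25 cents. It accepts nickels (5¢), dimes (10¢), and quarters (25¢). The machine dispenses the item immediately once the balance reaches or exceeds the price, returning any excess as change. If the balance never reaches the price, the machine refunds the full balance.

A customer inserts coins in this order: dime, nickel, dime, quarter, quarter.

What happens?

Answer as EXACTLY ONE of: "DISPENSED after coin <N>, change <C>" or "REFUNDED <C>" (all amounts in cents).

Answer: DISPENSED after coin 3, change 0

Derivation:
Price: 25¢
Coin 1 (dime, 10¢): balance = 10¢
Coin 2 (nickel, 5¢): balance = 15¢
Coin 3 (dime, 10¢): balance = 25¢
  → balance >= price → DISPENSE, change = 25 - 25 = 0¢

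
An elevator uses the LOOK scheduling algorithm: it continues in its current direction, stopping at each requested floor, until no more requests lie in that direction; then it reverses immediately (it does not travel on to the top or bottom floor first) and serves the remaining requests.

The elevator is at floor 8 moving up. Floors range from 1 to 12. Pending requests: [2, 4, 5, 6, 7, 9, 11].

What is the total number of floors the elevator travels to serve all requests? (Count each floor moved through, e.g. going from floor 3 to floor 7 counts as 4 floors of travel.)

Start at floor 8 moving up, LOOK stop order: [9, 11, 7, 6, 5, 4, 2]
  8 → 9: |9-8| = 1, total = 1
  9 → 11: |11-9| = 2, total = 3
  11 → 7: |7-11| = 4, total = 7
  7 → 6: |6-7| = 1, total = 8
  6 → 5: |5-6| = 1, total = 9
  5 → 4: |4-5| = 1, total = 10
  4 → 2: |2-4| = 2, total = 12

Answer: 12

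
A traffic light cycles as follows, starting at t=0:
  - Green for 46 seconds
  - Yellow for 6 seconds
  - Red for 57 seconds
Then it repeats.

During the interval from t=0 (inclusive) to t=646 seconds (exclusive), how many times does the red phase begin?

Answer: 6

Derivation:
Cycle = 46+6+57 = 109s
red phase starts at t = k*109 + 52 for k=0,1,2,...
Need k*109+52 < 646 → k < 5.450
k ∈ {0, ..., 5} → 6 starts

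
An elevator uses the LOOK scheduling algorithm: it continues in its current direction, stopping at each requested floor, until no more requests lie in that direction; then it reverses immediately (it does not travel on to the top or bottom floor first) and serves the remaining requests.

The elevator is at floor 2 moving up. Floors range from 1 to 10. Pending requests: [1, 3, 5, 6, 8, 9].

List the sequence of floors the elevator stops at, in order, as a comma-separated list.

Answer: 3, 5, 6, 8, 9, 1

Derivation:
Current: 2, moving UP
Serve above first (ascending): [3, 5, 6, 8, 9]
Then reverse, serve below (descending): [1]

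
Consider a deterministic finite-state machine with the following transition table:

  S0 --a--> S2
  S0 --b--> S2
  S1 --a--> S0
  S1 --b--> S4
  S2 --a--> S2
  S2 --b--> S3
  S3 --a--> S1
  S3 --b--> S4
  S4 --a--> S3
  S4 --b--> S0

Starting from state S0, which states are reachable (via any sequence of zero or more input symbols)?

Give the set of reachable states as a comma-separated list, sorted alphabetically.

Answer: S0, S1, S2, S3, S4

Derivation:
BFS from S0:
  visit S0: S0--a-->S2 (new), S0--b-->S2 (seen)
  visit S2: S2--a-->S2 (seen), S2--b-->S3 (new)
  visit S3: S3--a-->S1 (new), S3--b-->S4 (new)
  visit S1: S1--a-->S0 (seen), S1--b-->S4 (seen)
  visit S4: S4--a-->S3 (seen), S4--b-->S0 (seen)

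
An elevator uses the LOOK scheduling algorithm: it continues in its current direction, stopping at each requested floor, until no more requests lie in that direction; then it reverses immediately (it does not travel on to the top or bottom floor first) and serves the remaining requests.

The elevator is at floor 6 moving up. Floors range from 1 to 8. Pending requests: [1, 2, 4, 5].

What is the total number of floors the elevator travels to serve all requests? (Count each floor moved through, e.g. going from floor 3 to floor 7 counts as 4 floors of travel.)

Answer: 5

Derivation:
Start at floor 6 moving up, LOOK stop order: [5, 4, 2, 1]
  6 → 5: |5-6| = 1, total = 1
  5 → 4: |4-5| = 1, total = 2
  4 → 2: |2-4| = 2, total = 4
  2 → 1: |1-2| = 1, total = 5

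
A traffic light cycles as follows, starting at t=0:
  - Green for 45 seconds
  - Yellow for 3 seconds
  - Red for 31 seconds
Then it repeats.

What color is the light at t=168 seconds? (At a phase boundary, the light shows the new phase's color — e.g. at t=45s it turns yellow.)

Answer: green

Derivation:
Cycle length = 45 + 3 + 31 = 79s
t = 168, phase_t = 168 mod 79 = 10
10 < 45 (green end) → GREEN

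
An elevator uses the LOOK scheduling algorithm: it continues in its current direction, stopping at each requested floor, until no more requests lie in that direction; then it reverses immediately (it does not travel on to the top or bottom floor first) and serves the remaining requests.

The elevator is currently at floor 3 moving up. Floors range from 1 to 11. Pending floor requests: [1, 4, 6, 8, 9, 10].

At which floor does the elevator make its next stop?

Answer: 4

Derivation:
Current floor: 3, direction: up
Requests above: [4, 6, 8, 9, 10]
Requests below: [1]
Moving up and requests lie above → nearest above is min([4, 6, 8, 9, 10]) = 4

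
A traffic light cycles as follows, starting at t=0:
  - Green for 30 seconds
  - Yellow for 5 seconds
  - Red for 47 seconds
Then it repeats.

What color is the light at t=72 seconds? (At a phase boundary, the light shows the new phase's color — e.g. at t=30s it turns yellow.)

Answer: red

Derivation:
Cycle length = 30 + 5 + 47 = 82s
t = 72, phase_t = 72 mod 82 = 72
72 >= 35 → RED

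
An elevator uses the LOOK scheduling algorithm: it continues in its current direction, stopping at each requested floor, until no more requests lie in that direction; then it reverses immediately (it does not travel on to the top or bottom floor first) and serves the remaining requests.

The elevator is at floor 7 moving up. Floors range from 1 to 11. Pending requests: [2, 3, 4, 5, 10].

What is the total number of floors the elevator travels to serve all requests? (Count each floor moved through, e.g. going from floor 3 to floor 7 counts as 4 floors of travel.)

Answer: 11

Derivation:
Start at floor 7 moving up, LOOK stop order: [10, 5, 4, 3, 2]
  7 → 10: |10-7| = 3, total = 3
  10 → 5: |5-10| = 5, total = 8
  5 → 4: |4-5| = 1, total = 9
  4 → 3: |3-4| = 1, total = 10
  3 → 2: |2-3| = 1, total = 11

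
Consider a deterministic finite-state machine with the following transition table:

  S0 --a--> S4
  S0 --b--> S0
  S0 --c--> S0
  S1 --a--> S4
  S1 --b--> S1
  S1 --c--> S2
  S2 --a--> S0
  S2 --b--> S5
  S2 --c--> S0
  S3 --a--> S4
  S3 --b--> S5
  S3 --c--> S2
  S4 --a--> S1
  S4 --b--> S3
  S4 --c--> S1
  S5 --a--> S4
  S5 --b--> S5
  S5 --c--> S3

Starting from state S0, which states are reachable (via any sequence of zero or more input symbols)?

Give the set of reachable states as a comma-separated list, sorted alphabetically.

BFS from S0:
  visit S0: S0--a-->S4 (new), S0--b-->S0 (seen), S0--c-->S0 (seen)
  visit S4: S4--a-->S1 (new), S4--b-->S3 (new), S4--c-->S1 (seen)
  visit S1: S1--a-->S4 (seen), S1--b-->S1 (seen), S1--c-->S2 (new)
  visit S3: S3--a-->S4 (seen), S3--b-->S5 (new), S3--c-->S2 (seen)
  visit S2: S2--a-->S0 (seen), S2--b-->S5 (seen), S2--c-->S0 (seen)
  visit S5: S5--a-->S4 (seen), S5--b-->S5 (seen), S5--c-->S3 (seen)

Answer: S0, S1, S2, S3, S4, S5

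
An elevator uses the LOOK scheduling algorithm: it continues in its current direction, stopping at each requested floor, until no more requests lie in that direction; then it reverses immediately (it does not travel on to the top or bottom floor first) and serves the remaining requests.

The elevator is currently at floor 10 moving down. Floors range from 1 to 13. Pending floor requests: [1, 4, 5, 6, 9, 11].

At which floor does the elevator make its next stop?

Answer: 9

Derivation:
Current floor: 10, direction: down
Requests above: [11]
Requests below: [1, 4, 5, 6, 9]
Moving down and requests lie below → nearest below is max([1, 4, 5, 6, 9]) = 9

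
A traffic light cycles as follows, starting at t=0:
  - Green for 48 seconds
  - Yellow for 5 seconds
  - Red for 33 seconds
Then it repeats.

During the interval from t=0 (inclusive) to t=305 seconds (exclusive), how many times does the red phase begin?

Answer: 3

Derivation:
Cycle = 48+5+33 = 86s
red phase starts at t = k*86 + 53 for k=0,1,2,...
Need k*86+53 < 305 → k < 2.930
k ∈ {0, ..., 2} → 3 starts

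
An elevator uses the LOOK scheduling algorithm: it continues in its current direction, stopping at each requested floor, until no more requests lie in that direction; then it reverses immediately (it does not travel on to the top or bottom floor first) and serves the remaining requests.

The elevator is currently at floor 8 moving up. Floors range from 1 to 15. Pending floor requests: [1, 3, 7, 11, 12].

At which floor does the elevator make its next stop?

Current floor: 8, direction: up
Requests above: [11, 12]
Requests below: [1, 3, 7]
Moving up and requests lie above → nearest above is min([11, 12]) = 11

Answer: 11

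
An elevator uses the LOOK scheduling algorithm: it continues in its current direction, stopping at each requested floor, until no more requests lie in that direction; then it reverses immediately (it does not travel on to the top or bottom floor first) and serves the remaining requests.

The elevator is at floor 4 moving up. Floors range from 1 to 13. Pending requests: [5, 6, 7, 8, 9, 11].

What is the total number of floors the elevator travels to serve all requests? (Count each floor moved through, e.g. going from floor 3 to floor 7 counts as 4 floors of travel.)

Answer: 7

Derivation:
Start at floor 4 moving up, LOOK stop order: [5, 6, 7, 8, 9, 11]
  4 → 5: |5-4| = 1, total = 1
  5 → 6: |6-5| = 1, total = 2
  6 → 7: |7-6| = 1, total = 3
  7 → 8: |8-7| = 1, total = 4
  8 → 9: |9-8| = 1, total = 5
  9 → 11: |11-9| = 2, total = 7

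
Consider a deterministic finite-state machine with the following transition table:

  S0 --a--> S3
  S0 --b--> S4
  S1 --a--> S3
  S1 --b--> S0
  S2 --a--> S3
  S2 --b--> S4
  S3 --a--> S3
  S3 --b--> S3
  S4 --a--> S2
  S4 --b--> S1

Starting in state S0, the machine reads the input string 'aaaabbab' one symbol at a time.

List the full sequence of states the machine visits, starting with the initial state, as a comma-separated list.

Answer: S0, S3, S3, S3, S3, S3, S3, S3, S3

Derivation:
Start: S0
  read 'a': S0 --a--> S3
  read 'a': S3 --a--> S3
  read 'a': S3 --a--> S3
  read 'a': S3 --a--> S3
  read 'b': S3 --b--> S3
  read 'b': S3 --b--> S3
  read 'a': S3 --a--> S3
  read 'b': S3 --b--> S3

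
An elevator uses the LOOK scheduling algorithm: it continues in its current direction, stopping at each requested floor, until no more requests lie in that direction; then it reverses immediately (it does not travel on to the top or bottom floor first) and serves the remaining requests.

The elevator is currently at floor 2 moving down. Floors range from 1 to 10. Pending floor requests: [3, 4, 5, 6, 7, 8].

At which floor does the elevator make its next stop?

Answer: 3

Derivation:
Current floor: 2, direction: down
Requests above: [3, 4, 5, 6, 7, 8]
Requests below: []
Moving down but no requests below → reverse; nearest above is min([3, 4, 5, 6, 7, 8]) = 3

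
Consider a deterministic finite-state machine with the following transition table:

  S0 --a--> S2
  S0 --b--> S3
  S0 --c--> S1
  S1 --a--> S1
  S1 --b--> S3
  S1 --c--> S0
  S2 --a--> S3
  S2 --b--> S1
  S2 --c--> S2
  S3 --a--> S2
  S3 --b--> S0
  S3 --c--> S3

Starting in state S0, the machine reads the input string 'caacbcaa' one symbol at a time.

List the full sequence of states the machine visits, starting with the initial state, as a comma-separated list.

Answer: S0, S1, S1, S1, S0, S3, S3, S2, S3

Derivation:
Start: S0
  read 'c': S0 --c--> S1
  read 'a': S1 --a--> S1
  read 'a': S1 --a--> S1
  read 'c': S1 --c--> S0
  read 'b': S0 --b--> S3
  read 'c': S3 --c--> S3
  read 'a': S3 --a--> S2
  read 'a': S2 --a--> S3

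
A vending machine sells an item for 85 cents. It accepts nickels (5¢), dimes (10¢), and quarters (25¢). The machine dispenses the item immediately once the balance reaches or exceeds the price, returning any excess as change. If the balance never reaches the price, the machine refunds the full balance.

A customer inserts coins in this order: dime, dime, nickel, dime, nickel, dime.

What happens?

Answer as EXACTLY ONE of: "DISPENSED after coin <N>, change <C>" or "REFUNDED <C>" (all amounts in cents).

Answer: REFUNDED 50

Derivation:
Price: 85¢
Coin 1 (dime, 10¢): balance = 10¢
Coin 2 (dime, 10¢): balance = 20¢
Coin 3 (nickel, 5¢): balance = 25¢
Coin 4 (dime, 10¢): balance = 35¢
Coin 5 (nickel, 5¢): balance = 40¢
Coin 6 (dime, 10¢): balance = 50¢
All coins inserted, balance 50¢ < price 85¢ → REFUND 50¢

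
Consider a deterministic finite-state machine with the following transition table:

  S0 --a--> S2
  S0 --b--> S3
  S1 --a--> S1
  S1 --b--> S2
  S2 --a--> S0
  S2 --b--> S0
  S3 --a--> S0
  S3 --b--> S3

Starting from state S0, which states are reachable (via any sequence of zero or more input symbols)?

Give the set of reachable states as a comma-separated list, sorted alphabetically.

BFS from S0:
  visit S0: S0--a-->S2 (new), S0--b-->S3 (new)
  visit S2: S2--a-->S0 (seen), S2--b-->S0 (seen)
  visit S3: S3--a-->S0 (seen), S3--b-->S3 (seen)

Answer: S0, S2, S3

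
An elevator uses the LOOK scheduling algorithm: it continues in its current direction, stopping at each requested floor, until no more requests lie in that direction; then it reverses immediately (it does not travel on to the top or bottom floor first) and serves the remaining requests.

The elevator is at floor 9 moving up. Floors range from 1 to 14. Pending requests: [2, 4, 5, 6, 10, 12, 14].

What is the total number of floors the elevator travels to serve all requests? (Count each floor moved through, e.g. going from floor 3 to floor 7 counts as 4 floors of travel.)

Start at floor 9 moving up, LOOK stop order: [10, 12, 14, 6, 5, 4, 2]
  9 → 10: |10-9| = 1, total = 1
  10 → 12: |12-10| = 2, total = 3
  12 → 14: |14-12| = 2, total = 5
  14 → 6: |6-14| = 8, total = 13
  6 → 5: |5-6| = 1, total = 14
  5 → 4: |4-5| = 1, total = 15
  4 → 2: |2-4| = 2, total = 17

Answer: 17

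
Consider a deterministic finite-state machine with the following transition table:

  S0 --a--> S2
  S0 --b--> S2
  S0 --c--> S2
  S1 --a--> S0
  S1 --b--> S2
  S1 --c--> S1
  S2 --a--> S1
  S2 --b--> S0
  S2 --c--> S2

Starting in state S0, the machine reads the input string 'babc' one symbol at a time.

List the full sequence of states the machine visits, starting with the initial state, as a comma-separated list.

Answer: S0, S2, S1, S2, S2

Derivation:
Start: S0
  read 'b': S0 --b--> S2
  read 'a': S2 --a--> S1
  read 'b': S1 --b--> S2
  read 'c': S2 --c--> S2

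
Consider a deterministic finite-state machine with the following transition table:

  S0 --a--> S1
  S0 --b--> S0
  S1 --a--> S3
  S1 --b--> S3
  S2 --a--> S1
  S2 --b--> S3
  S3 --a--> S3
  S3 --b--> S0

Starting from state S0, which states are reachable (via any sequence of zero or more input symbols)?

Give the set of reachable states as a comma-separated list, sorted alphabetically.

BFS from S0:
  visit S0: S0--a-->S1 (new), S0--b-->S0 (seen)
  visit S1: S1--a-->S3 (new), S1--b-->S3 (seen)
  visit S3: S3--a-->S3 (seen), S3--b-->S0 (seen)

Answer: S0, S1, S3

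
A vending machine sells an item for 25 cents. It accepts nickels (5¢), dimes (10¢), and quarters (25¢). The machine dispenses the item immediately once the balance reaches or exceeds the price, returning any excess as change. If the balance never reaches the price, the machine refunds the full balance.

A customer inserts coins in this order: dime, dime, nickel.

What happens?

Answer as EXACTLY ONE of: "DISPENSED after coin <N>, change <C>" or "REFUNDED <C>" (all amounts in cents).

Price: 25¢
Coin 1 (dime, 10¢): balance = 10¢
Coin 2 (dime, 10¢): balance = 20¢
Coin 3 (nickel, 5¢): balance = 25¢
  → balance >= price → DISPENSE, change = 25 - 25 = 0¢

Answer: DISPENSED after coin 3, change 0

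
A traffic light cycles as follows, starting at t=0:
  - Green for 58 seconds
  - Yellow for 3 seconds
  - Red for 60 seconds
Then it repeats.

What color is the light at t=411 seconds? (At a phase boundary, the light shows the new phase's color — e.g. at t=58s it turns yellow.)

Cycle length = 58 + 3 + 60 = 121s
t = 411, phase_t = 411 mod 121 = 48
48 < 58 (green end) → GREEN

Answer: green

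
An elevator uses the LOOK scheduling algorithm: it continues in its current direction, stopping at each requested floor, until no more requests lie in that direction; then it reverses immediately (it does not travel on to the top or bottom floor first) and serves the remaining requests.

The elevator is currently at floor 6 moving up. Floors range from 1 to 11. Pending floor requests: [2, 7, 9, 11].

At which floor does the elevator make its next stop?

Current floor: 6, direction: up
Requests above: [7, 9, 11]
Requests below: [2]
Moving up and requests lie above → nearest above is min([7, 9, 11]) = 7

Answer: 7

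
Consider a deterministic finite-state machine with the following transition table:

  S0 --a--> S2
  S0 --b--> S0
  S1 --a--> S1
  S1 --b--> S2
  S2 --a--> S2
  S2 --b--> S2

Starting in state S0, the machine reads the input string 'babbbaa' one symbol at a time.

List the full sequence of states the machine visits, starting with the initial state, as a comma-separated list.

Answer: S0, S0, S2, S2, S2, S2, S2, S2

Derivation:
Start: S0
  read 'b': S0 --b--> S0
  read 'a': S0 --a--> S2
  read 'b': S2 --b--> S2
  read 'b': S2 --b--> S2
  read 'b': S2 --b--> S2
  read 'a': S2 --a--> S2
  read 'a': S2 --a--> S2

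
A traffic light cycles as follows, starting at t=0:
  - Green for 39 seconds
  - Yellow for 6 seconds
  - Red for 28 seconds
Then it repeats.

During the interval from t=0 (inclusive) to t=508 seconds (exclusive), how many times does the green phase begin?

Answer: 7

Derivation:
Cycle = 39+6+28 = 73s
green phase starts at t = k*73 + 0 for k=0,1,2,...
Need k*73+0 < 508 → k < 6.959
k ∈ {0, ..., 6} → 7 starts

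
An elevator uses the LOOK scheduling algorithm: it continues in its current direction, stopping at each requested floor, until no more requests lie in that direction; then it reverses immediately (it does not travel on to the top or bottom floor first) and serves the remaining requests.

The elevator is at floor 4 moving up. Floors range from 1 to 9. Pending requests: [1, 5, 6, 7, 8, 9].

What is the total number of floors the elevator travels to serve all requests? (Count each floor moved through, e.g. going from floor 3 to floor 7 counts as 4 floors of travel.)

Start at floor 4 moving up, LOOK stop order: [5, 6, 7, 8, 9, 1]
  4 → 5: |5-4| = 1, total = 1
  5 → 6: |6-5| = 1, total = 2
  6 → 7: |7-6| = 1, total = 3
  7 → 8: |8-7| = 1, total = 4
  8 → 9: |9-8| = 1, total = 5
  9 → 1: |1-9| = 8, total = 13

Answer: 13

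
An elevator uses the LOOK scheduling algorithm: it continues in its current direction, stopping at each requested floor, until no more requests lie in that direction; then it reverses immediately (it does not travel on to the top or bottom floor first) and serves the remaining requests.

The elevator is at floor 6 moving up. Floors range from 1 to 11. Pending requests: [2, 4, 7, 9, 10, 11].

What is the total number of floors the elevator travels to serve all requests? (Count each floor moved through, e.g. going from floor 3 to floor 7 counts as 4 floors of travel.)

Answer: 14

Derivation:
Start at floor 6 moving up, LOOK stop order: [7, 9, 10, 11, 4, 2]
  6 → 7: |7-6| = 1, total = 1
  7 → 9: |9-7| = 2, total = 3
  9 → 10: |10-9| = 1, total = 4
  10 → 11: |11-10| = 1, total = 5
  11 → 4: |4-11| = 7, total = 12
  4 → 2: |2-4| = 2, total = 14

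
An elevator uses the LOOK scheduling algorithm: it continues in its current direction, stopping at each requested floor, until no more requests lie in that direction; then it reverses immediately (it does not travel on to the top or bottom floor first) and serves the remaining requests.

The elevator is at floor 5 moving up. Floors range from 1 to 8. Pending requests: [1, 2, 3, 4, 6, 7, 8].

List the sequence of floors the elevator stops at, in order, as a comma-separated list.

Current: 5, moving UP
Serve above first (ascending): [6, 7, 8]
Then reverse, serve below (descending): [4, 3, 2, 1]

Answer: 6, 7, 8, 4, 3, 2, 1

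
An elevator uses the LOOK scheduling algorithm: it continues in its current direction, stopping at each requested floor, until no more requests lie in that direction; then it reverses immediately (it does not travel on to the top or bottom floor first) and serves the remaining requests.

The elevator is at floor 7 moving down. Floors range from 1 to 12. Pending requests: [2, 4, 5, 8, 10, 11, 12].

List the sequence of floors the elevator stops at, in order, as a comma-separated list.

Answer: 5, 4, 2, 8, 10, 11, 12

Derivation:
Current: 7, moving DOWN
Serve below first (descending): [5, 4, 2]
Then reverse, serve above (ascending): [8, 10, 11, 12]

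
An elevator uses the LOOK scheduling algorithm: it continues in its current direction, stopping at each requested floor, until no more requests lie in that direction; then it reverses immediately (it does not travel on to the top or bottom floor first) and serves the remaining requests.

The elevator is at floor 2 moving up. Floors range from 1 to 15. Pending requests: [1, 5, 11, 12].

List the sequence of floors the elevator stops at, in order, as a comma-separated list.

Answer: 5, 11, 12, 1

Derivation:
Current: 2, moving UP
Serve above first (ascending): [5, 11, 12]
Then reverse, serve below (descending): [1]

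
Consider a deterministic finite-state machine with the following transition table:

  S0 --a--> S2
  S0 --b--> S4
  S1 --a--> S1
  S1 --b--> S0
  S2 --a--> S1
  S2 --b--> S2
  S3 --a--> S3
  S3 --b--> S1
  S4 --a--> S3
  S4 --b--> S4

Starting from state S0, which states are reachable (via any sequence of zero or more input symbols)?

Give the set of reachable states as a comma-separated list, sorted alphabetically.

BFS from S0:
  visit S0: S0--a-->S2 (new), S0--b-->S4 (new)
  visit S2: S2--a-->S1 (new), S2--b-->S2 (seen)
  visit S4: S4--a-->S3 (new), S4--b-->S4 (seen)
  visit S1: S1--a-->S1 (seen), S1--b-->S0 (seen)
  visit S3: S3--a-->S3 (seen), S3--b-->S1 (seen)

Answer: S0, S1, S2, S3, S4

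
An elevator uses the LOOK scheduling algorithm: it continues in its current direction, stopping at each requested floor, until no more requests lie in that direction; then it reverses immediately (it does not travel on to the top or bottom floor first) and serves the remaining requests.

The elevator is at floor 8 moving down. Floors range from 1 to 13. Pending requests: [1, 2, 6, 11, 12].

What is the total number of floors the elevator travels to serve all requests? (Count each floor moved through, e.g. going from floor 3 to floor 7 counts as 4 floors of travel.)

Answer: 18

Derivation:
Start at floor 8 moving down, LOOK stop order: [6, 2, 1, 11, 12]
  8 → 6: |6-8| = 2, total = 2
  6 → 2: |2-6| = 4, total = 6
  2 → 1: |1-2| = 1, total = 7
  1 → 11: |11-1| = 10, total = 17
  11 → 12: |12-11| = 1, total = 18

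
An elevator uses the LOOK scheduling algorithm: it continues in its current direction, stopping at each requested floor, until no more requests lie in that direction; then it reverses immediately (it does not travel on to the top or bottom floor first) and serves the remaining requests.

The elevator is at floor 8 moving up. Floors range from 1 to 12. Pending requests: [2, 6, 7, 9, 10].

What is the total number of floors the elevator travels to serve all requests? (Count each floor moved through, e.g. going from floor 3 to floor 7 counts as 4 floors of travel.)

Start at floor 8 moving up, LOOK stop order: [9, 10, 7, 6, 2]
  8 → 9: |9-8| = 1, total = 1
  9 → 10: |10-9| = 1, total = 2
  10 → 7: |7-10| = 3, total = 5
  7 → 6: |6-7| = 1, total = 6
  6 → 2: |2-6| = 4, total = 10

Answer: 10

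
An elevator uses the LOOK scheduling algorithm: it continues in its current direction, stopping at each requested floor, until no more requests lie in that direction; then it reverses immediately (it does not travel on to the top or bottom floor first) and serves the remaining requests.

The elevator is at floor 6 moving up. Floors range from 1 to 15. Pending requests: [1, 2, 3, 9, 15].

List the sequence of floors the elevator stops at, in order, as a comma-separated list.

Current: 6, moving UP
Serve above first (ascending): [9, 15]
Then reverse, serve below (descending): [3, 2, 1]

Answer: 9, 15, 3, 2, 1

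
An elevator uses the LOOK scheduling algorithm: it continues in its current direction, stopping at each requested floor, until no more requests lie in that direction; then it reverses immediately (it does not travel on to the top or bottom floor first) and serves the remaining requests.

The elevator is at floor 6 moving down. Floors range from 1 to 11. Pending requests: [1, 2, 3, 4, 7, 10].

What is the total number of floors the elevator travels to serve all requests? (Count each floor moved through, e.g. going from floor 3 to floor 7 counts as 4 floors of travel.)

Start at floor 6 moving down, LOOK stop order: [4, 3, 2, 1, 7, 10]
  6 → 4: |4-6| = 2, total = 2
  4 → 3: |3-4| = 1, total = 3
  3 → 2: |2-3| = 1, total = 4
  2 → 1: |1-2| = 1, total = 5
  1 → 7: |7-1| = 6, total = 11
  7 → 10: |10-7| = 3, total = 14

Answer: 14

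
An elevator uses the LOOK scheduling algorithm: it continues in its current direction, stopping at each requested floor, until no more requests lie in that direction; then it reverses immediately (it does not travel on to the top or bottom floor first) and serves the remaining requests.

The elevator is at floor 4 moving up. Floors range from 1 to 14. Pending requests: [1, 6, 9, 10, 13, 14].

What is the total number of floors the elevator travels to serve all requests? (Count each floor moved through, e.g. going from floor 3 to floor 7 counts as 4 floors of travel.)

Start at floor 4 moving up, LOOK stop order: [6, 9, 10, 13, 14, 1]
  4 → 6: |6-4| = 2, total = 2
  6 → 9: |9-6| = 3, total = 5
  9 → 10: |10-9| = 1, total = 6
  10 → 13: |13-10| = 3, total = 9
  13 → 14: |14-13| = 1, total = 10
  14 → 1: |1-14| = 13, total = 23

Answer: 23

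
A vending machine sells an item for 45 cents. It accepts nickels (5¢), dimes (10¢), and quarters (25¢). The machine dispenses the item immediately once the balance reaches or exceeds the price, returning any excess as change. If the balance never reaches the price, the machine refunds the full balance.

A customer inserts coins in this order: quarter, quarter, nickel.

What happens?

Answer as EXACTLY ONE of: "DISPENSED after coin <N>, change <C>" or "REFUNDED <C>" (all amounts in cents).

Price: 45¢
Coin 1 (quarter, 25¢): balance = 25¢
Coin 2 (quarter, 25¢): balance = 50¢
  → balance >= price → DISPENSE, change = 50 - 45 = 5¢

Answer: DISPENSED after coin 2, change 5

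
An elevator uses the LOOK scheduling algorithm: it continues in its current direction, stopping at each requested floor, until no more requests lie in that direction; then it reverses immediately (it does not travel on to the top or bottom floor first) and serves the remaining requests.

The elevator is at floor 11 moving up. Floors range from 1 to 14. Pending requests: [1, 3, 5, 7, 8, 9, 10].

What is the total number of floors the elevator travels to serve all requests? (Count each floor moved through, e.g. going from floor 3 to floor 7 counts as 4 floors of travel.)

Answer: 10

Derivation:
Start at floor 11 moving up, LOOK stop order: [10, 9, 8, 7, 5, 3, 1]
  11 → 10: |10-11| = 1, total = 1
  10 → 9: |9-10| = 1, total = 2
  9 → 8: |8-9| = 1, total = 3
  8 → 7: |7-8| = 1, total = 4
  7 → 5: |5-7| = 2, total = 6
  5 → 3: |3-5| = 2, total = 8
  3 → 1: |1-3| = 2, total = 10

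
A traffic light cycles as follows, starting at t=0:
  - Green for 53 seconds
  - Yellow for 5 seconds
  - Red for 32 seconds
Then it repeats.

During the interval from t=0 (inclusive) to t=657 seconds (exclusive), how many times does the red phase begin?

Cycle = 53+5+32 = 90s
red phase starts at t = k*90 + 58 for k=0,1,2,...
Need k*90+58 < 657 → k < 6.656
k ∈ {0, ..., 6} → 7 starts

Answer: 7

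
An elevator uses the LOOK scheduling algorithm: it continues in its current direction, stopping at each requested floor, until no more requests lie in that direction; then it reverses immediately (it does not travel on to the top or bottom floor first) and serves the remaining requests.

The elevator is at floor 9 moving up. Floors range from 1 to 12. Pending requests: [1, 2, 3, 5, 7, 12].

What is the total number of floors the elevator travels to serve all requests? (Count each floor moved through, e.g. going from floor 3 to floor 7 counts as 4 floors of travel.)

Start at floor 9 moving up, LOOK stop order: [12, 7, 5, 3, 2, 1]
  9 → 12: |12-9| = 3, total = 3
  12 → 7: |7-12| = 5, total = 8
  7 → 5: |5-7| = 2, total = 10
  5 → 3: |3-5| = 2, total = 12
  3 → 2: |2-3| = 1, total = 13
  2 → 1: |1-2| = 1, total = 14

Answer: 14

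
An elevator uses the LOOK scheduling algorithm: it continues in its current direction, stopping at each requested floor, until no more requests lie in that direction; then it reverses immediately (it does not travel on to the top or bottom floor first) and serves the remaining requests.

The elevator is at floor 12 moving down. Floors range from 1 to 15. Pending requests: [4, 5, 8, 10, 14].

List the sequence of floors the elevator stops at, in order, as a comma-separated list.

Answer: 10, 8, 5, 4, 14

Derivation:
Current: 12, moving DOWN
Serve below first (descending): [10, 8, 5, 4]
Then reverse, serve above (ascending): [14]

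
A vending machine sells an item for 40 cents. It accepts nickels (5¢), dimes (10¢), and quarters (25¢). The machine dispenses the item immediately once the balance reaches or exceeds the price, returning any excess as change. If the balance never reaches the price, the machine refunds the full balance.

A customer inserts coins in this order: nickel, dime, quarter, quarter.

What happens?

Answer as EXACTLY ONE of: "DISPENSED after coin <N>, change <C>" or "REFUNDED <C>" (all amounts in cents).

Price: 40¢
Coin 1 (nickel, 5¢): balance = 5¢
Coin 2 (dime, 10¢): balance = 15¢
Coin 3 (quarter, 25¢): balance = 40¢
  → balance >= price → DISPENSE, change = 40 - 40 = 0¢

Answer: DISPENSED after coin 3, change 0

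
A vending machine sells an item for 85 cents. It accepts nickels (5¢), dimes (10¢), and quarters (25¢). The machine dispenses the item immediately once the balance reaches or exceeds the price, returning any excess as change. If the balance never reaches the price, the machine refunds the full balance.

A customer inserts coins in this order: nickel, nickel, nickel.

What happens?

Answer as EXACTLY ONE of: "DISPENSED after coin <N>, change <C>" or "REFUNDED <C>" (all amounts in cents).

Answer: REFUNDED 15

Derivation:
Price: 85¢
Coin 1 (nickel, 5¢): balance = 5¢
Coin 2 (nickel, 5¢): balance = 10¢
Coin 3 (nickel, 5¢): balance = 15¢
All coins inserted, balance 15¢ < price 85¢ → REFUND 15¢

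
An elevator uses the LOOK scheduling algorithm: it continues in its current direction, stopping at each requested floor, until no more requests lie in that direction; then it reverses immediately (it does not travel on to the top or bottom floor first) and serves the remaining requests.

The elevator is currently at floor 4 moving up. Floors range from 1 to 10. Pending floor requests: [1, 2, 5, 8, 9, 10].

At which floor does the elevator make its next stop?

Answer: 5

Derivation:
Current floor: 4, direction: up
Requests above: [5, 8, 9, 10]
Requests below: [1, 2]
Moving up and requests lie above → nearest above is min([5, 8, 9, 10]) = 5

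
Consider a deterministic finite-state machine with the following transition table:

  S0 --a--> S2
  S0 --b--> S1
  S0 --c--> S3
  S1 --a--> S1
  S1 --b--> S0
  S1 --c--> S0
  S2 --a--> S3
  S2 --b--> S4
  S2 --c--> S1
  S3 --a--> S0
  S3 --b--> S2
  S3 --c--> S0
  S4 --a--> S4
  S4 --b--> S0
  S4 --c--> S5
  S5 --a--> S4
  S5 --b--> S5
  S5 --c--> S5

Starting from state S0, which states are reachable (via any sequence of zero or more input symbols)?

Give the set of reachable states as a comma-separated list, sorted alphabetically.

BFS from S0:
  visit S0: S0--a-->S2 (new), S0--b-->S1 (new), S0--c-->S3 (new)
  visit S2: S2--a-->S3 (seen), S2--b-->S4 (new), S2--c-->S1 (seen)
  visit S1: S1--a-->S1 (seen), S1--b-->S0 (seen), S1--c-->S0 (seen)
  visit S3: S3--a-->S0 (seen), S3--b-->S2 (seen), S3--c-->S0 (seen)
  visit S4: S4--a-->S4 (seen), S4--b-->S0 (seen), S4--c-->S5 (new)
  visit S5: S5--a-->S4 (seen), S5--b-->S5 (seen), S5--c-->S5 (seen)

Answer: S0, S1, S2, S3, S4, S5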